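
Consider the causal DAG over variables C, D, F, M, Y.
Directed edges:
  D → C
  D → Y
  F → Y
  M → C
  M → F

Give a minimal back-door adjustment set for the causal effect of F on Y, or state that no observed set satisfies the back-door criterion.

desc(F)\{F}={Y}; candidates ⊆ {C,D,M}.
∅: F⊥Y given ∅ in G with F→· removed — back-door holds.

F→Y: minimal back-door set ∅.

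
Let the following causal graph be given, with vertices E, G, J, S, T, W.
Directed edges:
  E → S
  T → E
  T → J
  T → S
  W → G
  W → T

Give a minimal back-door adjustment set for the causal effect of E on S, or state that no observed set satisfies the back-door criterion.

desc(E)\{E}={S}; candidates ⊆ {G,J,T,W}.
size 0: {}; under {} E still reaches {G,J,S,T,W} ∋ S.
{T}: E⊥S given {T} in G with E→· removed — back-door holds.

E→S: minimal back-door set {T}.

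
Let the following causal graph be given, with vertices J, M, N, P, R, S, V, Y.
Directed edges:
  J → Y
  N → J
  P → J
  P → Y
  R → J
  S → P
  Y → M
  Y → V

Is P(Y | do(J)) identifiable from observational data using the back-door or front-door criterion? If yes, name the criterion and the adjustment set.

desc(J)\{J}={M,V,Y}; candidates ⊆ {N,P,R,S}.
size 0: {}; under {} J still reaches {M,N,P,R,S,V,Y} ∋ Y.
{P}: J⊥Y given {P} in G with J→· removed — back-door holds.
P(Y|do(J)) = Σ_{P} P(Y|J,P)·P(P).

P(Y|do(J)): backdoor, adjust for {P}.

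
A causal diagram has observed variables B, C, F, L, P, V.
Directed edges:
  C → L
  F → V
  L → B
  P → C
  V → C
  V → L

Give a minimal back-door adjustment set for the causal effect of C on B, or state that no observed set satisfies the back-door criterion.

desc(C)\{C}={B,L}; candidates ⊆ {F,P,V}.
size 0: {}; under {} C still reaches {B,F,L,P,V} ∋ B.
{V}: C⊥B given {V} in G with C→· removed — back-door holds.

C→B: minimal back-door set {V}.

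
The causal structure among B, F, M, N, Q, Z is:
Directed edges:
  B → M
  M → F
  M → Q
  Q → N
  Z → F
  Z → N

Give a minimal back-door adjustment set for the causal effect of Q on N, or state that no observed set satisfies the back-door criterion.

desc(Q)\{Q}={N}; candidates ⊆ {B,F,M,Z}.
∅: Q⊥N given ∅ in G with Q→· removed — back-door holds.

Q→N: minimal back-door set ∅.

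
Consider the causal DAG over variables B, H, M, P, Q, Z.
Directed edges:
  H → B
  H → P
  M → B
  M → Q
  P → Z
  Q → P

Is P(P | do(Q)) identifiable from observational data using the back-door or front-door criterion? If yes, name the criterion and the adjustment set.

desc(Q)\{Q}={P,Z}; candidates ⊆ {B,H,M}.
∅: Q⊥P given ∅ in G with Q→· removed — back-door holds.
P(P|do(Q)) = P(P|Q) — no adjustment needed.

P(P|do(Q)): backdoor, adjust for ∅.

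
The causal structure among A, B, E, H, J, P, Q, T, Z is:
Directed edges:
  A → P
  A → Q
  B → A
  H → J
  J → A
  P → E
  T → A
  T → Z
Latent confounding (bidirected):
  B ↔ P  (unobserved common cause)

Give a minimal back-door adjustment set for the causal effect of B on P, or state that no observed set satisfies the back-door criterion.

B→P: no observed back-door set.

desc(B)\{B}={A,E,P,Q}; candidates ⊆ {H,J,T,Z}.
B↔P: latent back-door arc(s) into B.
size 0: {}; under {} B still reaches {E,P} ∋ P.
size 1: {H}, {J}, {T} …(+1); under {H} B still reaches {E,P} ∋ P.
size 2: {H,J}, {H,T}, {H,Z} …(+3); under {H,J} B still reaches {E,P} ∋ P.
B↔P cannot be blocked by any observed set — no back-door set.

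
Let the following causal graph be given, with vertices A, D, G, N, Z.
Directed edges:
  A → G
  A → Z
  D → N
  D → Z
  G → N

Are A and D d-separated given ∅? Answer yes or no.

Bayes-Ball from A | ∅ reaches {G,N,Z}.
D ∉ reach(A|∅) ⇒ A ⊥ D | ∅.

Yes — A ⊥ D | ∅.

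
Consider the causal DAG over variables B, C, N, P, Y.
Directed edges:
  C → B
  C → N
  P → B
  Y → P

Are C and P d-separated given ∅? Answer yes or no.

Bayes-Ball from C | ∅ reaches {B,N}.
P ∉ reach(C|∅) ⇒ C ⊥ P | ∅.

Yes — C ⊥ P | ∅.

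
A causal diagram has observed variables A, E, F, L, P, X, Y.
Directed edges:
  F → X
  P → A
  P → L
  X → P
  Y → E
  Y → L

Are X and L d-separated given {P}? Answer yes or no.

Bayes-Ball from X | {P} reaches {F}.
L ∉ reach(X|{P}) ⇒ X ⊥ L | {P}.

Yes — X ⊥ L | {P}.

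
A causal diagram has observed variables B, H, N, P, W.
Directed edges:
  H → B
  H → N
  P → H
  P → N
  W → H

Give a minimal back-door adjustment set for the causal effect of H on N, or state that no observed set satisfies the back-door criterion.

H→N: minimal back-door set {P}.

desc(H)\{H}={B,N}; candidates ⊆ {P,W}.
size 0: {}; under {} H still reaches {N,P,W} ∋ N.
{P}: H⊥N given {P} in G with H→· removed — back-door holds.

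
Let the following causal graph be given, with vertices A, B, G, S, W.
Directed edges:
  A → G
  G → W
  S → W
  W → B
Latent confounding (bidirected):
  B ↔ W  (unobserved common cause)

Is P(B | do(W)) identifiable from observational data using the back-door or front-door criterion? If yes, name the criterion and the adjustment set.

P(B|do(W)): not identifiable (no BD/FD set).

desc(W)\{W}={B}; candidates ⊆ {A,G,S}.
W↔B: latent back-door arc(s) into W.
size 0: {}; under {} W still reaches {A,B,G,S} ∋ B.
size 1: {A}, {G}, {S}; under {A} W still reaches {B,G,S} ∋ B.
size 2: {A,G}, {A,S}, {G,S}; under {A,G} W still reaches {B,S} ∋ B.
W↔B cannot be blocked by any observed set — no back-door set.
No mediator lies on a directed W→…→B path.
Neither criterion identifies P(B|do(W)) in this graph.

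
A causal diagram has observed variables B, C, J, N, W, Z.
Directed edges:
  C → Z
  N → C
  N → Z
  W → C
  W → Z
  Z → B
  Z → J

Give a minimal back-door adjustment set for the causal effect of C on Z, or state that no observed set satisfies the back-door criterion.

C→Z: minimal back-door set {N, W}.

desc(C)\{C}={B,J,Z}; candidates ⊆ {N,W}.
size 0: {}; under {} C still reaches {B,J,N,W,Z} ∋ Z.
size 1: {N}, {W}; under {N} C still reaches {B,J,W,Z} ∋ Z.
{N,W}: C⊥Z given {N,W} in G with C→· removed — back-door holds.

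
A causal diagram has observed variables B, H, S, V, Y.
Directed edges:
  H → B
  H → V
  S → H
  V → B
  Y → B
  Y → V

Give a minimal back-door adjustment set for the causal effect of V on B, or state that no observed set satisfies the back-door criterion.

desc(V)\{V}={B}; candidates ⊆ {H,S,Y}.
size 0: {}; under {} V still reaches {B,H,S,Y} ∋ B.
size 1: {H}, {S}, {Y}; under {H} V still reaches {B,Y} ∋ B.
{H,Y}: V⊥B given {H,Y} in G with V→· removed — back-door holds.

V→B: minimal back-door set {H, Y}.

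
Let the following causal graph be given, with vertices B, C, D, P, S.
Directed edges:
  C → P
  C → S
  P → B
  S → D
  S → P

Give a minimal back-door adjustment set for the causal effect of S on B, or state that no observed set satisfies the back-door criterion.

S→B: minimal back-door set {C}.

desc(S)\{S}={B,D,P}; candidates ⊆ {C}.
size 0: {}; under {} S still reaches {B,C,P} ∋ B.
{C}: S⊥B given {C} in G with S→· removed — back-door holds.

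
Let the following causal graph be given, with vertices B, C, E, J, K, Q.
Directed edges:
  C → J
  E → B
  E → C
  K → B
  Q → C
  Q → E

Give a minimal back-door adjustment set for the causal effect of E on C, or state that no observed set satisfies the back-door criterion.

E→C: minimal back-door set {Q}.

desc(E)\{E}={B,C,J}; candidates ⊆ {K,Q}.
size 0: {}; under {} E still reaches {C,J,Q} ∋ C.
{Q}: E⊥C given {Q} in G with E→· removed — back-door holds.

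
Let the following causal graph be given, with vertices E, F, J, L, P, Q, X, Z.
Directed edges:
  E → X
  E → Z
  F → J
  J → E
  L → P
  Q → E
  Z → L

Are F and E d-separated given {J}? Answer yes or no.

Bayes-Ball from F | {J} reaches ∅.
E ∉ reach(F|{J}) ⇒ F ⊥ E | {J}.

Yes — F ⊥ E | {J}.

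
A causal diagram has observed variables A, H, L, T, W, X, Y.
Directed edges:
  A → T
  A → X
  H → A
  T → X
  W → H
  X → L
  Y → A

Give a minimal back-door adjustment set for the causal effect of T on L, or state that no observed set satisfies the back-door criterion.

T→L: minimal back-door set {A}.

desc(T)\{T}={L,X}; candidates ⊆ {A,H,W,Y}.
size 0: {}; under {} T still reaches {A,H,L,W,X,Y} ∋ L.
{A}: T⊥L given {A} in G with T→· removed — back-door holds.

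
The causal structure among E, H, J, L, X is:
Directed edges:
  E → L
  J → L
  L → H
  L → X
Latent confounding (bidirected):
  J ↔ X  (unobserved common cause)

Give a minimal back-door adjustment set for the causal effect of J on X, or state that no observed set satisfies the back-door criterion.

J→X: no observed back-door set.

desc(J)\{J}={H,L,X}; candidates ⊆ {E}.
J↔X: latent back-door arc(s) into J.
size 0: {}; under {} J still reaches {X} ∋ X.
size 1: {E}; under {E} J still reaches {X} ∋ X.
J↔X cannot be blocked by any observed set — no back-door set.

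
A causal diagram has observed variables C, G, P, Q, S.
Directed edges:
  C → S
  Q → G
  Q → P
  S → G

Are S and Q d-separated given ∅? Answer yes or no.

Yes — S ⊥ Q | ∅.

Bayes-Ball from S | ∅ reaches {C,G}.
Q ∉ reach(S|∅) ⇒ S ⊥ Q | ∅.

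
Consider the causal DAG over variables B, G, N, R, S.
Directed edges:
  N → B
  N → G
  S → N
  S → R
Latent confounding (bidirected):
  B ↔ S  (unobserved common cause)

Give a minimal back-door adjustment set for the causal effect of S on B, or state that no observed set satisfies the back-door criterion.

desc(S)\{S}={B,G,N,R}; candidates ⊆ {—}.
S↔B: latent back-door arc(s) into S.
size 0: {}; under {} S still reaches {B} ∋ B.
S↔B cannot be blocked by any observed set — no back-door set.

S→B: no observed back-door set.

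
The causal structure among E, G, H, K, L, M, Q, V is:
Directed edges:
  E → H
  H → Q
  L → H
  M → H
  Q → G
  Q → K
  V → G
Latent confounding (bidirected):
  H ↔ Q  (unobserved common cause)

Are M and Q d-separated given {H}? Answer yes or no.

Bayes-Ball from M | {H} reaches {E,G,K,L,Q}.
Q ∈ reach(M|{H}) ⇒ M ⊥̸ Q | {H}.

No — M and Q are d-connected given {H}.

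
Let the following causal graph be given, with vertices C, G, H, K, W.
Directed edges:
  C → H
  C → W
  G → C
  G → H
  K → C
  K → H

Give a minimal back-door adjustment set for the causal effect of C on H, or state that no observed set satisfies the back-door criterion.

desc(C)\{C}={H,W}; candidates ⊆ {G,K}.
size 0: {}; under {} C still reaches {G,H,K} ∋ H.
size 1: {G}, {K}; under {G} C still reaches {H,K} ∋ H.
{G,K}: C⊥H given {G,K} in G with C→· removed — back-door holds.

C→H: minimal back-door set {G, K}.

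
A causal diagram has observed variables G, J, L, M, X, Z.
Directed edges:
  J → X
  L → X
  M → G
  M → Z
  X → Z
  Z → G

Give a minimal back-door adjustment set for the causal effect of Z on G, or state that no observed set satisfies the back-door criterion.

desc(Z)\{Z}={G}; candidates ⊆ {J,L,M,X}.
size 0: {}; under {} Z still reaches {G,J,L,M,X} ∋ G.
{M}: Z⊥G given {M} in G with Z→· removed — back-door holds.

Z→G: minimal back-door set {M}.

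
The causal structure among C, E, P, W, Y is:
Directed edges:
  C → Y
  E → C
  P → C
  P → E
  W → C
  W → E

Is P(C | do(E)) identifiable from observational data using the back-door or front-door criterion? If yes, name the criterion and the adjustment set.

P(C|do(E)): backdoor, adjust for {P, W}.

desc(E)\{E}={C,Y}; candidates ⊆ {P,W}.
size 0: {}; under {} E still reaches {C,P,W,Y} ∋ C.
size 1: {P}, {W}; under {P} E still reaches {C,W,Y} ∋ C.
{P,W}: E⊥C given {P,W} in G with E→· removed — back-door holds.
P(C|do(E)) = Σ_{P,W} P(C|E,P,W)·P(P,W).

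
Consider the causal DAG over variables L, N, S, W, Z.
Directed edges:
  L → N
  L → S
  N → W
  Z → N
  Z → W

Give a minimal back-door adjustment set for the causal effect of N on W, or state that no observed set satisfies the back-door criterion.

N→W: minimal back-door set {Z}.

desc(N)\{N}={W}; candidates ⊆ {L,S,Z}.
size 0: {}; under {} N still reaches {L,S,W,Z} ∋ W.
{Z}: N⊥W given {Z} in G with N→· removed — back-door holds.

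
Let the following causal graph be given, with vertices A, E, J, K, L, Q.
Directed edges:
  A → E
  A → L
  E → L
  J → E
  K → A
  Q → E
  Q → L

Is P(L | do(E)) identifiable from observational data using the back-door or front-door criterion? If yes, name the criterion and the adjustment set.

desc(E)\{E}={L}; candidates ⊆ {A,J,K,Q}.
size 0: {}; under {} E still reaches {A,J,K,L,Q} ∋ L.
size 1: {A}, {J}, {K} …(+1); under {A} E still reaches {J,L,Q} ∋ L.
{A,Q}: E⊥L given {A,Q} in G with E→· removed — back-door holds.
P(L|do(E)) = Σ_{A,Q} P(L|E,A,Q)·P(A,Q).

P(L|do(E)): backdoor, adjust for {A, Q}.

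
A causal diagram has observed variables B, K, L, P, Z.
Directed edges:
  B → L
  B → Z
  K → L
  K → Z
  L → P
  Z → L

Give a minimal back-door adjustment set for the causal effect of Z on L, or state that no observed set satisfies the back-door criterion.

Z→L: minimal back-door set {B, K}.

desc(Z)\{Z}={L,P}; candidates ⊆ {B,K}.
size 0: {}; under {} Z still reaches {B,K,L,P} ∋ L.
size 1: {B}, {K}; under {B} Z still reaches {K,L,P} ∋ L.
{B,K}: Z⊥L given {B,K} in G with Z→· removed — back-door holds.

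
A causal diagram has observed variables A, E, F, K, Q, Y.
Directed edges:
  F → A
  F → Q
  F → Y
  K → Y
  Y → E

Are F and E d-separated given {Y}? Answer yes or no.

Yes — F ⊥ E | {Y}.

Bayes-Ball from F | {Y} reaches {A,K,Q}.
E ∉ reach(F|{Y}) ⇒ F ⊥ E | {Y}.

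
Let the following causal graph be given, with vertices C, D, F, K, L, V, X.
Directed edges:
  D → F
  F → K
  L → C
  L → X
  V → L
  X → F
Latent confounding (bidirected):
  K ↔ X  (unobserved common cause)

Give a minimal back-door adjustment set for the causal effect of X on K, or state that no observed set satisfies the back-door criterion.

X→K: no observed back-door set.

desc(X)\{X}={F,K}; candidates ⊆ {C,D,L,V}.
X↔K: latent back-door arc(s) into X.
size 0: {}; under {} X still reaches {C,K,L,V} ∋ K.
size 1: {C}, {D}, {L} …(+1); under {C} X still reaches {K,L,V} ∋ K.
size 2: {C,D}, {C,L}, {C,V} …(+3); under {C,D} X still reaches {K,L,V} ∋ K.
X↔K cannot be blocked by any observed set — no back-door set.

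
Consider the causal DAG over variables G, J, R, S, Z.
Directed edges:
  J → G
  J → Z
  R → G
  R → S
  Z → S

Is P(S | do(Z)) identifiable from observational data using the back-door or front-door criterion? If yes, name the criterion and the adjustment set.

P(S|do(Z)): backdoor, adjust for ∅.

desc(Z)\{Z}={S}; candidates ⊆ {G,J,R}.
∅: Z⊥S given ∅ in G with Z→· removed — back-door holds.
P(S|do(Z)) = P(S|Z) — no adjustment needed.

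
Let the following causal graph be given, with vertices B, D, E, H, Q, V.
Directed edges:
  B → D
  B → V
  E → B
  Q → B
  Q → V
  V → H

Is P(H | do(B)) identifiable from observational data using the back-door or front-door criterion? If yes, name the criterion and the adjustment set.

desc(B)\{B}={D,H,V}; candidates ⊆ {E,Q}.
size 0: {}; under {} B still reaches {E,H,Q,V} ∋ H.
{Q}: B⊥H given {Q} in G with B→· removed — back-door holds.
P(H|do(B)) = Σ_{Q} P(H|B,Q)·P(Q).

P(H|do(B)): backdoor, adjust for {Q}.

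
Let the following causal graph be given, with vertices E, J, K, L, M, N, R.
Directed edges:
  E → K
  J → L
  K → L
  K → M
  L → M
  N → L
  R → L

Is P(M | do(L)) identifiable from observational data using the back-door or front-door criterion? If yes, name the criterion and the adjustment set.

desc(L)\{L}={M}; candidates ⊆ {E,J,K,N,R}.
size 0: {}; under {} L still reaches {E,J,K,M,N,R} ∋ M.
{K}: L⊥M given {K} in G with L→· removed — back-door holds.
P(M|do(L)) = Σ_{K} P(M|L,K)·P(K).

P(M|do(L)): backdoor, adjust for {K}.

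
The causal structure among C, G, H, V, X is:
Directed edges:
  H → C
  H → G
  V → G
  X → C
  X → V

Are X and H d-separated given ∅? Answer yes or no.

Yes — X ⊥ H | ∅.

Bayes-Ball from X | ∅ reaches {C,G,V}.
H ∉ reach(X|∅) ⇒ X ⊥ H | ∅.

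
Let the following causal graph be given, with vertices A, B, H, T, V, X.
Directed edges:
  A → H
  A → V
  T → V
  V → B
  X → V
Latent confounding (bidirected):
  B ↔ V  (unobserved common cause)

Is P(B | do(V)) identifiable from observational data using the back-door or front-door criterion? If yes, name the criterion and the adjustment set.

desc(V)\{V}={B}; candidates ⊆ {A,H,T,X}.
V↔B: latent back-door arc(s) into V.
size 0: {}; under {} V still reaches {A,B,H,T,X} ∋ B.
size 1: {A}, {H}, {T} …(+1); under {A} V still reaches {B,T,X} ∋ B.
size 2: {A,H}, {A,T}, {A,X} …(+3); under {A,H} V still reaches {B,T,X} ∋ B.
V↔B cannot be blocked by any observed set — no back-door set.
No mediator lies on a directed V→…→B path.
Neither criterion identifies P(B|do(V)) in this graph.

P(B|do(V)): not identifiable (no BD/FD set).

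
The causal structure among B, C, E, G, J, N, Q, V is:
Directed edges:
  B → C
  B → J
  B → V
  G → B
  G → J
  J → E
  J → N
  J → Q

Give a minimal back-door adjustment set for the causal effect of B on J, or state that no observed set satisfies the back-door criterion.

B→J: minimal back-door set {G}.

desc(B)\{B}={C,E,J,N,Q,V}; candidates ⊆ {G}.
size 0: {}; under {} B still reaches {E,G,J,N,Q} ∋ J.
{G}: B⊥J given {G} in G with B→· removed — back-door holds.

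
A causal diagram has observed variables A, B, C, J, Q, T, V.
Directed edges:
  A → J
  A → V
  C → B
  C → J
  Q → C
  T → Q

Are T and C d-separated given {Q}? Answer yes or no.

Yes — T ⊥ C | {Q}.

Bayes-Ball from T | {Q} reaches ∅.
C ∉ reach(T|{Q}) ⇒ T ⊥ C | {Q}.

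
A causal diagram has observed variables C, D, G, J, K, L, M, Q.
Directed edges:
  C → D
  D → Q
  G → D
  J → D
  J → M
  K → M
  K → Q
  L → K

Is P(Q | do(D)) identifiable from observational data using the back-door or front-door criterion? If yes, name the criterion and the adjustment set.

P(Q|do(D)): backdoor, adjust for ∅.

desc(D)\{D}={Q}; candidates ⊆ {C,G,J,K,L,M}.
∅: D⊥Q given ∅ in G with D→· removed — back-door holds.
P(Q|do(D)) = P(Q|D) — no adjustment needed.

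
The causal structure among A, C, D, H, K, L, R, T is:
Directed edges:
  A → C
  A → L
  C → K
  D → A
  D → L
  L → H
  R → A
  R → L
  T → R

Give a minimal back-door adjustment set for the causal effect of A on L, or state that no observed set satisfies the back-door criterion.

desc(A)\{A}={C,H,K,L}; candidates ⊆ {D,R,T}.
size 0: {}; under {} A still reaches {D,H,L,R,T} ∋ L.
size 1: {D}, {R}, {T}; under {D} A still reaches {H,L,R,T} ∋ L.
{D,R}: A⊥L given {D,R} in G with A→· removed — back-door holds.

A→L: minimal back-door set {D, R}.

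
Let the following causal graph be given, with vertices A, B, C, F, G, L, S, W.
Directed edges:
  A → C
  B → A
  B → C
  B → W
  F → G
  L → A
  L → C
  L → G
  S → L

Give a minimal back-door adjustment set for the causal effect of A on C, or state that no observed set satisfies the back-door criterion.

A→C: minimal back-door set {B, L}.

desc(A)\{A}={C}; candidates ⊆ {B,F,G,L,S,W}.
size 0: {}; under {} A still reaches {B,C,G,L,S,W} ∋ C.
size 1: {B}, {F}, {G} …(+3); under {B} A still reaches {C,G,L,S} ∋ C.
{B,L}: A⊥C given {B,L} in G with A→· removed — back-door holds.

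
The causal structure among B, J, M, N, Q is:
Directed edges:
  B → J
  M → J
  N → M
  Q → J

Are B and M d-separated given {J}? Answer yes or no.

Bayes-Ball from B | {J} reaches {M,N,Q}.
M ∈ reach(B|{J}) ⇒ B ⊥̸ M | {J}.

No — B and M are d-connected given {J}.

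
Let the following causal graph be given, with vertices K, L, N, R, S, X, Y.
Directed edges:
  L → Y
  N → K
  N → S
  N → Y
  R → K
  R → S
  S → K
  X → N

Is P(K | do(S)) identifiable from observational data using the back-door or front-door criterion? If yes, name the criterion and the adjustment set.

P(K|do(S)): backdoor, adjust for {N, R}.

desc(S)\{S}={K}; candidates ⊆ {L,N,R,X,Y}.
size 0: {}; under {} S still reaches {K,N,R,X,Y} ∋ K.
size 1: {L}, {N}, {R} …(+2); under {L} S still reaches {K,N,R,X,Y} ∋ K.
{N,R}: S⊥K given {N,R} in G with S→· removed — back-door holds.
P(K|do(S)) = Σ_{N,R} P(K|S,N,R)·P(N,R).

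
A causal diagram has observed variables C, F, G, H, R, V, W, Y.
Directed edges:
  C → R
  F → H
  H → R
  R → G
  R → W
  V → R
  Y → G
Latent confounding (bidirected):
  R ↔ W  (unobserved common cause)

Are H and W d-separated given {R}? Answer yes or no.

No — H and W are d-connected given {R}.

Bayes-Ball from H | {R} reaches {C,F,V,W}.
W ∈ reach(H|{R}) ⇒ H ⊥̸ W | {R}.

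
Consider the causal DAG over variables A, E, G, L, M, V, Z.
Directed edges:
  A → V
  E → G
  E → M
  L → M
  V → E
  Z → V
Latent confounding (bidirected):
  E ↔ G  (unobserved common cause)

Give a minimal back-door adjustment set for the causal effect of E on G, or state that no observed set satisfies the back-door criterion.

desc(E)\{E}={G,M}; candidates ⊆ {A,L,V,Z}.
E↔G: latent back-door arc(s) into E.
size 0: {}; under {} E still reaches {A,G,V,Z} ∋ G.
size 1: {A}, {L}, {V} …(+1); under {A} E still reaches {G,V,Z} ∋ G.
size 2: {A,L}, {A,V}, {A,Z} …(+3); under {A,L} E still reaches {G,V,Z} ∋ G.
E↔G cannot be blocked by any observed set — no back-door set.

E→G: no observed back-door set.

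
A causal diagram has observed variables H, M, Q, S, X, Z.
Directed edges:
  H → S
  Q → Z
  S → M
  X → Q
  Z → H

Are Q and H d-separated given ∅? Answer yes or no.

Bayes-Ball from Q | ∅ reaches {H,M,S,X,Z}.
H ∈ reach(Q|∅) ⇒ Q ⊥̸ H | ∅.

No — Q and H are d-connected given ∅.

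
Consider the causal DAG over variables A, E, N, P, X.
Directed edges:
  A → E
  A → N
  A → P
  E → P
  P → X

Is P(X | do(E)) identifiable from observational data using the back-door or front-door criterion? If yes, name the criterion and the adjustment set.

desc(E)\{E}={P,X}; candidates ⊆ {A,N}.
size 0: {}; under {} E still reaches {A,N,P,X} ∋ X.
{A}: E⊥X given {A} in G with E→· removed — back-door holds.
P(X|do(E)) = Σ_{A} P(X|E,A)·P(A).

P(X|do(E)): backdoor, adjust for {A}.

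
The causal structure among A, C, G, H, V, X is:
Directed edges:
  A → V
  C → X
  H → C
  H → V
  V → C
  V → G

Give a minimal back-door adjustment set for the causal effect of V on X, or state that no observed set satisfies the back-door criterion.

desc(V)\{V}={C,G,X}; candidates ⊆ {A,H}.
size 0: {}; under {} V still reaches {A,C,H,X} ∋ X.
{H}: V⊥X given {H} in G with V→· removed — back-door holds.

V→X: minimal back-door set {H}.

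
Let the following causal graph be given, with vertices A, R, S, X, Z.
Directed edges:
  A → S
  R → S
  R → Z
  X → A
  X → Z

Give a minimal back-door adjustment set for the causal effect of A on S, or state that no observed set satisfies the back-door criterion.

A→S: minimal back-door set ∅.

desc(A)\{A}={S}; candidates ⊆ {R,X,Z}.
∅: A⊥S given ∅ in G with A→· removed — back-door holds.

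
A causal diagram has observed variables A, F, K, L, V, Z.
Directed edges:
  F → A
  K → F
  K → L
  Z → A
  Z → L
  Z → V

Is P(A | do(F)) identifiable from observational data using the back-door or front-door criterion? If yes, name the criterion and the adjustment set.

desc(F)\{F}={A}; candidates ⊆ {K,L,V,Z}.
∅: F⊥A given ∅ in G with F→· removed — back-door holds.
P(A|do(F)) = P(A|F) — no adjustment needed.

P(A|do(F)): backdoor, adjust for ∅.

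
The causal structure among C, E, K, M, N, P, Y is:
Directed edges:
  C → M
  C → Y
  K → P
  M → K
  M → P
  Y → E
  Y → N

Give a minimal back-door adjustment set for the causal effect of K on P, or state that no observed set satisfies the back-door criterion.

desc(K)\{K}={P}; candidates ⊆ {C,E,M,N,Y}.
size 0: {}; under {} K still reaches {C,E,M,N,P,Y} ∋ P.
{M}: K⊥P given {M} in G with K→· removed — back-door holds.

K→P: minimal back-door set {M}.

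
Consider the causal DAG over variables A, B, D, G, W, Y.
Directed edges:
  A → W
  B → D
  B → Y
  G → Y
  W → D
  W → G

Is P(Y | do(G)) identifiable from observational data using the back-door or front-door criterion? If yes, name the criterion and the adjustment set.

desc(G)\{G}={Y}; candidates ⊆ {A,B,D,W}.
∅: G⊥Y given ∅ in G with G→· removed — back-door holds.
P(Y|do(G)) = P(Y|G) — no adjustment needed.

P(Y|do(G)): backdoor, adjust for ∅.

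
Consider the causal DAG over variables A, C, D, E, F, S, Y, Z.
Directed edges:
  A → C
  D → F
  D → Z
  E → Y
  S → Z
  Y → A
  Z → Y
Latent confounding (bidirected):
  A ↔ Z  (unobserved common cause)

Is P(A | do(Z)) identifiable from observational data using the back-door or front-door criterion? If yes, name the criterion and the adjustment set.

P(A|do(Z)): frontdoor, adjust for {Y}.

desc(Z)\{Z}={A,C,Y}; candidates ⊆ {D,E,F,S}.
Z↔A: latent back-door arc(s) into Z.
size 0: {}; under {} Z still reaches {A,C,D,F,S} ∋ A.
size 1: {D}, {E}, {F} …(+1); under {D} Z still reaches {A,C,S} ∋ A.
size 2: {D,E}, {D,F}, {D,S} …(+3); under {D,E} Z still reaches {A,C,S} ∋ A.
Z↔A cannot be blocked by any observed set — no back-door set.
{Y}: (i) intercepts every directed Z→A path; (ii) no back-door Z→{Y}; (iii) {Z} blocks every back-door {Y}→A. Front-door holds.
P(A|do(Z)) = Σ_{Y} P(Y|Z) Σ_{Z'} P(A|Y,Z')P(Z').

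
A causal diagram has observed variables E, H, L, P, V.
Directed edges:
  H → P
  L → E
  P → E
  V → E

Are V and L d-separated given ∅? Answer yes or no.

Yes — V ⊥ L | ∅.

Bayes-Ball from V | ∅ reaches {E}.
L ∉ reach(V|∅) ⇒ V ⊥ L | ∅.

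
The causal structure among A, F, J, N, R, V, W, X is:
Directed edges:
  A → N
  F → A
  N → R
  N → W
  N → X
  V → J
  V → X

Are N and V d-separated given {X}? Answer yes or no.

No — N and V are d-connected given {X}.

Bayes-Ball from N | {X} reaches {A,F,J,R,V,W}.
V ∈ reach(N|{X}) ⇒ N ⊥̸ V | {X}.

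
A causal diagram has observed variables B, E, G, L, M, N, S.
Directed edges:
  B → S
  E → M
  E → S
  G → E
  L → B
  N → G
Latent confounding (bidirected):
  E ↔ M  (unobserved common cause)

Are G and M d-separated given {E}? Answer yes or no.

No — G and M are d-connected given {E}.

Bayes-Ball from G | {E} reaches {M,N}.
M ∈ reach(G|{E}) ⇒ G ⊥̸ M | {E}.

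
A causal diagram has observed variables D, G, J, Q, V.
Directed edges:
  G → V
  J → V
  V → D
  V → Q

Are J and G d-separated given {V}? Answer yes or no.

No — J and G are d-connected given {V}.

Bayes-Ball from J | {V} reaches {G}.
G ∈ reach(J|{V}) ⇒ J ⊥̸ G | {V}.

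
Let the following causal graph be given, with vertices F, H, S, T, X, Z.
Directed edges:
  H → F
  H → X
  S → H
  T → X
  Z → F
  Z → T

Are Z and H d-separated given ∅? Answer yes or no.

Bayes-Ball from Z | ∅ reaches {F,T,X}.
H ∉ reach(Z|∅) ⇒ Z ⊥ H | ∅.

Yes — Z ⊥ H | ∅.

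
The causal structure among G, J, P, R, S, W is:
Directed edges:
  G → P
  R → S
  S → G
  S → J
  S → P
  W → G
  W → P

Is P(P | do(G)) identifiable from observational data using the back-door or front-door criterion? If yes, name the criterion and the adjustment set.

desc(G)\{G}={P}; candidates ⊆ {J,R,S,W}.
size 0: {}; under {} G still reaches {J,P,R,S,W} ∋ P.
size 1: {J}, {R}, {S} …(+1); under {J} G still reaches {P,R,S,W} ∋ P.
{S,W}: G⊥P given {S,W} in G with G→· removed — back-door holds.
P(P|do(G)) = Σ_{S,W} P(P|G,S,W)·P(S,W).

P(P|do(G)): backdoor, adjust for {S, W}.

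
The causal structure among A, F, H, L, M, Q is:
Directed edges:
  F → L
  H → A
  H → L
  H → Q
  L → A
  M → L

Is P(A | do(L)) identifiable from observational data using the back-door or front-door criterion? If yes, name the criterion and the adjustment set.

desc(L)\{L}={A}; candidates ⊆ {F,H,M,Q}.
size 0: {}; under {} L still reaches {A,F,H,M,Q} ∋ A.
{H}: L⊥A given {H} in G with L→· removed — back-door holds.
P(A|do(L)) = Σ_{H} P(A|L,H)·P(H).

P(A|do(L)): backdoor, adjust for {H}.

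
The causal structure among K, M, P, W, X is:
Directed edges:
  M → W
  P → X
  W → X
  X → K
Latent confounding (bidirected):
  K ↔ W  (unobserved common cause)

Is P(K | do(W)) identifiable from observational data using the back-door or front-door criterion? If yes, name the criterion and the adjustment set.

desc(W)\{W}={K,X}; candidates ⊆ {M,P}.
W↔K: latent back-door arc(s) into W.
size 0: {}; under {} W still reaches {K,M} ∋ K.
size 1: {M}, {P}; under {M} W still reaches {K} ∋ K.
size 2: {M,P}; under {M,P} W still reaches {K} ∋ K.
W↔K cannot be blocked by any observed set — no back-door set.
{X}: (i) intercepts every directed W→K path; (ii) no back-door W→{X}; (iii) {W} blocks every back-door {X}→K. Front-door holds.
P(K|do(W)) = Σ_{X} P(X|W) Σ_{W'} P(K|X,W')P(W').

P(K|do(W)): frontdoor, adjust for {X}.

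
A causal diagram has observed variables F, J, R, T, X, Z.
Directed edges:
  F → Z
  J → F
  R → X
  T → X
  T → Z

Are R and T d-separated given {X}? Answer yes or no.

No — R and T are d-connected given {X}.

Bayes-Ball from R | {X} reaches {T,Z}.
T ∈ reach(R|{X}) ⇒ R ⊥̸ T | {X}.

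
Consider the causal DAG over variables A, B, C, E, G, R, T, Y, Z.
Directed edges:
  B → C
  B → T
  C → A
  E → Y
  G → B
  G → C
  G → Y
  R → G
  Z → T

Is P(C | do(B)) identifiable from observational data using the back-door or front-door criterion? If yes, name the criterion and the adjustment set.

desc(B)\{B}={A,C,T}; candidates ⊆ {E,G,R,Y,Z}.
size 0: {}; under {} B still reaches {A,C,G,R,Y} ∋ C.
{G}: B⊥C given {G} in G with B→· removed — back-door holds.
P(C|do(B)) = Σ_{G} P(C|B,G)·P(G).

P(C|do(B)): backdoor, adjust for {G}.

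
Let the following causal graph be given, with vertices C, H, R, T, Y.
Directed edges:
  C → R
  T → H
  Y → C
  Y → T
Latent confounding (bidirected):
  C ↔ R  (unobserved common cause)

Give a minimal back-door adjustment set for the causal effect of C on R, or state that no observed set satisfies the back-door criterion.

desc(C)\{C}={R}; candidates ⊆ {H,T,Y}.
C↔R: latent back-door arc(s) into C.
size 0: {}; under {} C still reaches {H,R,T,Y} ∋ R.
size 1: {H}, {T}, {Y}; under {H} C still reaches {R,T,Y} ∋ R.
size 2: {H,T}, {H,Y}, {T,Y}; under {H,T} C still reaches {R,Y} ∋ R.
C↔R cannot be blocked by any observed set — no back-door set.

C→R: no observed back-door set.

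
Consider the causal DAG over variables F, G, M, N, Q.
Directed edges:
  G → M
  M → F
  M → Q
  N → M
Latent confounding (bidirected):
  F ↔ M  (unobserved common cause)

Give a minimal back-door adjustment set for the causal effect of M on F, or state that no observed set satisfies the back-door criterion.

desc(M)\{M}={F,Q}; candidates ⊆ {G,N}.
M↔F: latent back-door arc(s) into M.
size 0: {}; under {} M still reaches {F,G,N} ∋ F.
size 1: {G}, {N}; under {G} M still reaches {F,N} ∋ F.
size 2: {G,N}; under {G,N} M still reaches {F} ∋ F.
M↔F cannot be blocked by any observed set — no back-door set.

M→F: no observed back-door set.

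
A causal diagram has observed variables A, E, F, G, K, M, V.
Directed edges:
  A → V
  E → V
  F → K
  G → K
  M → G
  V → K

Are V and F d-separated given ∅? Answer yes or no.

Yes — V ⊥ F | ∅.

Bayes-Ball from V | ∅ reaches {A,E,K}.
F ∉ reach(V|∅) ⇒ V ⊥ F | ∅.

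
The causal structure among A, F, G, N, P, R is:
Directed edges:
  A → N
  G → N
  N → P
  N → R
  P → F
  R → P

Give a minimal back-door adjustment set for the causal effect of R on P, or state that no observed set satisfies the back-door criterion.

desc(R)\{R}={F,P}; candidates ⊆ {A,G,N}.
size 0: {}; under {} R still reaches {A,F,G,N,P} ∋ P.
{N}: R⊥P given {N} in G with R→· removed — back-door holds.

R→P: minimal back-door set {N}.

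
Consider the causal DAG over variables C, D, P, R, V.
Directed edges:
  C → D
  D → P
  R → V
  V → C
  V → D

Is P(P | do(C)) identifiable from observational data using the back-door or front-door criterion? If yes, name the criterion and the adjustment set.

P(P|do(C)): backdoor, adjust for {V}.

desc(C)\{C}={D,P}; candidates ⊆ {R,V}.
size 0: {}; under {} C still reaches {D,P,R,V} ∋ P.
{V}: C⊥P given {V} in G with C→· removed — back-door holds.
P(P|do(C)) = Σ_{V} P(P|C,V)·P(V).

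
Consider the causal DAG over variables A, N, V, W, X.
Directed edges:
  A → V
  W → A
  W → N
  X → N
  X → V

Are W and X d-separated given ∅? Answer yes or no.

Bayes-Ball from W | ∅ reaches {A,N,V}.
X ∉ reach(W|∅) ⇒ W ⊥ X | ∅.

Yes — W ⊥ X | ∅.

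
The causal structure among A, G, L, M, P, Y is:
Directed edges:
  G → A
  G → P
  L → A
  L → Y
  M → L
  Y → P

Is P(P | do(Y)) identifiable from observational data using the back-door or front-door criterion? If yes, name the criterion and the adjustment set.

desc(Y)\{Y}={P}; candidates ⊆ {A,G,L,M}.
∅: Y⊥P given ∅ in G with Y→· removed — back-door holds.
P(P|do(Y)) = P(P|Y) — no adjustment needed.

P(P|do(Y)): backdoor, adjust for ∅.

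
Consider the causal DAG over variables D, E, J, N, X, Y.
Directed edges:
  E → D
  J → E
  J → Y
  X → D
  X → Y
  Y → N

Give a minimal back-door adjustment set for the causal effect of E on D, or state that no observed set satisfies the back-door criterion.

E→D: minimal back-door set ∅.

desc(E)\{E}={D}; candidates ⊆ {J,N,X,Y}.
∅: E⊥D given ∅ in G with E→· removed — back-door holds.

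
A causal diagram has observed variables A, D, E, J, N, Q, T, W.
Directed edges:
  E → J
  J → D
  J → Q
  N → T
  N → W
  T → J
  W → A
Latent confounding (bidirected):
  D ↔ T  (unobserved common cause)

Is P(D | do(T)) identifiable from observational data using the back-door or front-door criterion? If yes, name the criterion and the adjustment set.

P(D|do(T)): frontdoor, adjust for {J}.

desc(T)\{T}={D,J,Q}; candidates ⊆ {A,E,N,W}.
T↔D: latent back-door arc(s) into T.
size 0: {}; under {} T still reaches {A,D,N,W} ∋ D.
size 1: {A}, {E}, {N} …(+1); under {A} T still reaches {D,N,W} ∋ D.
size 2: {A,E}, {A,N}, {A,W} …(+3); under {A,E} T still reaches {D,N,W} ∋ D.
T↔D cannot be blocked by any observed set — no back-door set.
{J}: (i) intercepts every directed T→D path; (ii) no back-door T→{J}; (iii) {T} blocks every back-door {J}→D. Front-door holds.
P(D|do(T)) = Σ_{J} P(J|T) Σ_{T'} P(D|J,T')P(T').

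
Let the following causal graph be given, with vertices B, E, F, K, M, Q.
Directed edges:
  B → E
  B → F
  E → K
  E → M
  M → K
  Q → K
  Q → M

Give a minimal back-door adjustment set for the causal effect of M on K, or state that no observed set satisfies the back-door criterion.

M→K: minimal back-door set {E, Q}.

desc(M)\{M}={K}; candidates ⊆ {B,E,F,Q}.
size 0: {}; under {} M still reaches {B,E,F,K,Q} ∋ K.
size 1: {B}, {E}, {F} …(+1); under {B} M still reaches {E,K,Q} ∋ K.
{E,Q}: M⊥K given {E,Q} in G with M→· removed — back-door holds.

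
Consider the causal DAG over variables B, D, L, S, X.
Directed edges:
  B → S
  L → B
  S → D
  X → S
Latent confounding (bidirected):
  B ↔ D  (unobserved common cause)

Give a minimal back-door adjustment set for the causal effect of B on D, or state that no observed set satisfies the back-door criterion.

B→D: no observed back-door set.

desc(B)\{B}={D,S}; candidates ⊆ {L,X}.
B↔D: latent back-door arc(s) into B.
size 0: {}; under {} B still reaches {D,L} ∋ D.
size 1: {L}, {X}; under {L} B still reaches {D} ∋ D.
size 2: {L,X}; under {L,X} B still reaches {D} ∋ D.
B↔D cannot be blocked by any observed set — no back-door set.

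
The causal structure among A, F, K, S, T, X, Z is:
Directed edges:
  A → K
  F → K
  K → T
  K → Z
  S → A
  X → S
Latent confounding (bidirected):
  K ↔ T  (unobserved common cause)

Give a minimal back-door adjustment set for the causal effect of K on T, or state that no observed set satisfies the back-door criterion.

K→T: no observed back-door set.

desc(K)\{K}={T,Z}; candidates ⊆ {A,F,S,X}.
K↔T: latent back-door arc(s) into K.
size 0: {}; under {} K still reaches {A,F,S,T,X} ∋ T.
size 1: {A}, {F}, {S} …(+1); under {A} K still reaches {F,T} ∋ T.
size 2: {A,F}, {A,S}, {A,X} …(+3); under {A,F} K still reaches {T} ∋ T.
K↔T cannot be blocked by any observed set — no back-door set.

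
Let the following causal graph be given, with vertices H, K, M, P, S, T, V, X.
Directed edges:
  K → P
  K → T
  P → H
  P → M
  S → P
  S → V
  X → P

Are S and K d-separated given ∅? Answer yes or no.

Yes — S ⊥ K | ∅.

Bayes-Ball from S | ∅ reaches {H,M,P,V}.
K ∉ reach(S|∅) ⇒ S ⊥ K | ∅.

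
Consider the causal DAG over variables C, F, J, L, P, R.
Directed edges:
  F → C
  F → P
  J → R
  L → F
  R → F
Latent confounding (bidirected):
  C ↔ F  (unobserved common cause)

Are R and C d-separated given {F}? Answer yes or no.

No — R and C are d-connected given {F}.

Bayes-Ball from R | {F} reaches {C,J,L}.
C ∈ reach(R|{F}) ⇒ R ⊥̸ C | {F}.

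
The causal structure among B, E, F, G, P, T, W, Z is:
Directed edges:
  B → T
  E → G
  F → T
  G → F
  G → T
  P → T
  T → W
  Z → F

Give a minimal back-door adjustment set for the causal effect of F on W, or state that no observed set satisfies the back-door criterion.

desc(F)\{F}={T,W}; candidates ⊆ {B,E,G,P,Z}.
size 0: {}; under {} F still reaches {E,G,T,W,Z} ∋ W.
{G}: F⊥W given {G} in G with F→· removed — back-door holds.

F→W: minimal back-door set {G}.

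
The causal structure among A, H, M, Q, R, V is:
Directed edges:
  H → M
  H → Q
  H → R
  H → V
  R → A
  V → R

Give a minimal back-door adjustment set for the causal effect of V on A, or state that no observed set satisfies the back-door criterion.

desc(V)\{V}={A,R}; candidates ⊆ {H,M,Q}.
size 0: {}; under {} V still reaches {A,H,M,Q,R} ∋ A.
{H}: V⊥A given {H} in G with V→· removed — back-door holds.

V→A: minimal back-door set {H}.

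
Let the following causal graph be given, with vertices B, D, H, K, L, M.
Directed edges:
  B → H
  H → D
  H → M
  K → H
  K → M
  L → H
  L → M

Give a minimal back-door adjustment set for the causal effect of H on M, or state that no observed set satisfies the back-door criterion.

desc(H)\{H}={D,M}; candidates ⊆ {B,K,L}.
size 0: {}; under {} H still reaches {B,K,L,M} ∋ M.
size 1: {B}, {K}, {L}; under {B} H still reaches {K,L,M} ∋ M.
{K,L}: H⊥M given {K,L} in G with H→· removed — back-door holds.

H→M: minimal back-door set {K, L}.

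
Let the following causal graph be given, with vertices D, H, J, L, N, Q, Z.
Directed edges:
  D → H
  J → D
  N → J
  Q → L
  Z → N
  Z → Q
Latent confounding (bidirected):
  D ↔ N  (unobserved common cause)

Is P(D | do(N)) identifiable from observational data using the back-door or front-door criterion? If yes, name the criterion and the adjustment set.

desc(N)\{N}={D,H,J}; candidates ⊆ {L,Q,Z}.
N↔D: latent back-door arc(s) into N.
size 0: {}; under {} N still reaches {D,H,L,Q,Z} ∋ D.
size 1: {L}, {Q}, {Z}; under {L} N still reaches {D,H,Q,Z} ∋ D.
size 2: {L,Q}, {L,Z}, {Q,Z}; under {L,Q} N still reaches {D,H,Z} ∋ D.
N↔D cannot be blocked by any observed set — no back-door set.
{J}: (i) intercepts every directed N→D path; (ii) no back-door N→{J}; (iii) {N} blocks every back-door {J}→D. Front-door holds.
P(D|do(N)) = Σ_{J} P(J|N) Σ_{N'} P(D|J,N')P(N').

P(D|do(N)): frontdoor, adjust for {J}.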